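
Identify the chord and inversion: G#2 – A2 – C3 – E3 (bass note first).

A minor-major seventh, third inversion

The pitch classes G#, A, C, E arrange in thirds as A–C–E–G#: an A minor-major seventh chord.
The lowest note is G#, the seventh of the chord, so this is third inversion (figured bass 4/2).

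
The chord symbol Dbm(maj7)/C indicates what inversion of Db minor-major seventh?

Dbm(maj7)/C means Db minor-major seventh with C in the bass. C is the seventh of Db minor-major seventh (Db–Fb–Ab–C), so this is third inversion.

third inversion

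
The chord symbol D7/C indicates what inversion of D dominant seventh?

third inversion

D7/C means D dominant seventh with C in the bass. C is the seventh of D dominant seventh (D–F#–A–C), so this is third inversion.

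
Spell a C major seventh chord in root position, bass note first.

C, E, G, B

C major seventh is C–E–G–B. Root position puts the root (C) in the bass, with the remaining tones above: C, E, G, B.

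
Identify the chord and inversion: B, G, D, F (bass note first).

Reducing to letter names: B, G, D, F. These stack in thirds as G–B–D–F — a G dominant seventh chord.
The lowest note is B, the third of the chord, so this is first inversion (figured bass 6/5).

G dominant seventh, first inversion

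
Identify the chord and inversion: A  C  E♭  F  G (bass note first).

F dominant ninth, first inversion

Reducing to letter names: A, C, Eb, F, G. These stack in thirds as F–A–C–Eb–G — an F dominant ninth chord.
The lowest note is A, the third of the chord, so this is first inversion.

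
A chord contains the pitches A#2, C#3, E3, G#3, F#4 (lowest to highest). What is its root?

F#

Reordering A#, C#, E, G#, F# into stacked thirds gives F#–A#–C#–E–G#; the bottom of that stack, F#, is the root.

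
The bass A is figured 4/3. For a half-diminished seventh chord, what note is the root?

D#

The figures 4/3 mean the fifth of the chord is in the bass. If A is the fifth of a half-diminished seventh chord, the root is D# (chord tones D#–F#–A–C#).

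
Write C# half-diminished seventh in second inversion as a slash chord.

Second inversion of C# half-diminished seventh has the fifth (G) in the bass. As a slash chord: C#ø7/G.

C#ø7/G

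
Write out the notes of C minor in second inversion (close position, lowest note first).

G, C, Eb

Spelling C minor: C–Eb–G. In second inversion the fifth is bass, giving G, C, Eb from the bottom.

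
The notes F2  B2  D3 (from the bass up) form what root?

B

F, B, D are the tones of a B diminished triad (B–D–F), making B the root.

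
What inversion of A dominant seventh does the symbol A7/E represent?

A7/E means A dominant seventh with E in the bass. E is the fifth of A dominant seventh (A–C#–E–G), so this is second inversion.

second inversion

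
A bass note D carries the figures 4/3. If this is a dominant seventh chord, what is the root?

The figures 4/3 mean the fifth of the chord is in the bass. If D is the fifth of a dominant seventh chord, the root is G (chord tones G–B–D–F).

G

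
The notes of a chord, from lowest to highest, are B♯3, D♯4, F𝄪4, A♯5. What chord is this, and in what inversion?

B# minor seventh, root position

The pitch classes B#, D#, F##, A# arrange in thirds as B#–D#–F##–A#: a B# minor seventh chord.
The lowest note is B#, the root of the chord, so this is root position (figured bass 7).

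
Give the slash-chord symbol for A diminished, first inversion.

First inversion of A diminished has the third (C) in the bass. As a slash chord: Adim/C.

Adim/C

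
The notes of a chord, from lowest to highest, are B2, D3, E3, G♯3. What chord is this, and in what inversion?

The pitch classes B, D, E, G# arrange in thirds as E–G#–B–D: an E dominant seventh chord.
B is the fifth of E dominant seventh; fifth in the bass means second inversion (figured bass 4/3).

E dominant seventh, second inversion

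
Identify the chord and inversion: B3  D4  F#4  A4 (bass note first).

Reducing to letter names: B, D, F#, A. These stack in thirds as B–D–F#–A — a B minor seventh chord.
With the root (B) in the bass, the chord is in root position (figured bass 7).

B minor seventh, root position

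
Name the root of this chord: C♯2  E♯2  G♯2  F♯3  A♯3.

The distinct letter names are C#, E#, G#, F#, A#. Arranged as a stack of thirds they read F#–A#–C#–E#–G#, so F# is the root (an F# major ninth chord).

F#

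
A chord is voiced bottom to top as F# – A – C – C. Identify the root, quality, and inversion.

Reducing to letter names: F#, A, C. These stack in thirds as F#–A–C — an F# diminished triad.
F# is the root of F# diminished; root in the bass means root position (figured bass 5/3).

F# diminished, root position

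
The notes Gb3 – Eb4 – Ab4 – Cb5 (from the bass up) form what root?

Gb, Eb, Ab, Cb are the tones of an Ab minor seventh chord (Ab–Cb–Eb–Gb), making Ab the root.

Ab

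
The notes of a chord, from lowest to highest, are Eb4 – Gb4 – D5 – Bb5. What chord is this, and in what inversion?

Reducing to letter names: Eb, Gb, D, Bb. These stack in thirds as Eb–Gb–Bb–D — an Eb minor-major seventh chord.
With the root (Eb) in the bass, the chord is in root position (figured bass 7).

Eb minor-major seventh, root position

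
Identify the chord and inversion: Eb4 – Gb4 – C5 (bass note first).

C diminished, first inversion

The distinct note names are Eb, Gb, C. Stacked in thirds they read C–Eb–Gb, which is a diminished triad on C.
With the third (Eb) in the bass, the chord is in first inversion (figured bass 6).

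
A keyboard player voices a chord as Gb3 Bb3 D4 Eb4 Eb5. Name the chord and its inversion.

Eb minor-major seventh, first inversion

Reducing to letter names: Gb, Bb, D, Eb. These stack in thirds as Eb–Gb–Bb–D — an Eb minor-major seventh chord.
With the third (Gb) in the bass, the chord is in first inversion (figured bass 6/5).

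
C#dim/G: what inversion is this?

second inversion

C#dim/G means C# diminished with G in the bass. G is the fifth of C# diminished (C#–E–G), so this is second inversion.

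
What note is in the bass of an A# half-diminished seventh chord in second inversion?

E

The fifth of A# half-diminished seventh (A#–C#–E–G#) is E; that is the bass in second inversion.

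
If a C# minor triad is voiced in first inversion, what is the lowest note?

E

The third of C# minor (C#–E–G#) is E; that is the bass in first inversion.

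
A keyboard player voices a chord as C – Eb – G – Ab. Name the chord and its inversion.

Ab major seventh, first inversion

Reducing to letter names: C, Eb, G, Ab. These stack in thirds as Ab–C–Eb–G — an Ab major seventh chord.
With the third (C) in the bass, the chord is in first inversion (figured bass 6/5).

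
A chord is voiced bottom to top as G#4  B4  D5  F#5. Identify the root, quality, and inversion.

G# half-diminished seventh, root position

Reducing to letter names: G#, B, D, F#. These stack in thirds as G#–B–D–F# — a G# half-diminished seventh chord.
The lowest note is G#, the root of the chord, so this is root position (figured bass 7).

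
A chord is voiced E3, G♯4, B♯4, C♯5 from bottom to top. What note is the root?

The distinct letter names are E, G#, B#, C#. Arranged as a stack of thirds they read C#–E–G#–B#, so C# is the root (a C# minor-major seventh chord).

C#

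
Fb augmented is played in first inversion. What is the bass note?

Ab

The third of Fb augmented (Fb–Ab–C) is Ab; that is the bass in first inversion.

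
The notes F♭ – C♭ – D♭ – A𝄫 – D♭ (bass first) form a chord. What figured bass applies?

The notes Fb, Cb, Db, Abb stack in thirds as Db–Fb–Abb–Cb — a Db half-diminished seventh chord. The bass Fb is the third, so this is first inversion: figured 6/5.

6/5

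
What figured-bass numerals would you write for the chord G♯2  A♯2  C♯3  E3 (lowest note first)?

4/2

The notes G#, A#, C#, E stack in thirds as A#–C#–E–G# — an A# half-diminished seventh chord. The bass G# is the seventh, so this is third inversion: figured 4/2.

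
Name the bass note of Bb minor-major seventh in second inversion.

F

In second inversion the fifth is lowest. For Bb minor-major seventh (Bb–Db–F–A) that is F.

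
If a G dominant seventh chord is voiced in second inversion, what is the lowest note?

D

G dominant seventh is G–B–D–F. Second inversion places the fifth in the bass: D.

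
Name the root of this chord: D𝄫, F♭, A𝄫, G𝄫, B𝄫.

The distinct letter names are Dbb, Fb, Abb, Gbb, Bbb. Arranged as a stack of thirds they read Gbb–Bbb–Dbb–Fb–Abb, so Gbb is the root (a Gbb major ninth chord).

Gbb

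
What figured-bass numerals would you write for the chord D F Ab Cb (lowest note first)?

7

The notes D, F, Ab, Cb stack in thirds as D–F–Ab–Cb — a D diminished seventh chord. The bass D is the root, so this is root position: figured 7.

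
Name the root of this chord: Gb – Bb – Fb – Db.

Reordering Gb, Bb, Fb, Db into stacked thirds gives Gb–Bb–Db–Fb; the bottom of that stack, Gb, is the root.

Gb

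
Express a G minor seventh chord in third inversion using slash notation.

Third inversion of G minor seventh has the seventh (F) in the bass. As a slash chord: Gm7/F.

Gm7/F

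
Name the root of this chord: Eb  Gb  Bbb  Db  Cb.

Cb

Eb, Gb, Bbb, Db, Cb are the tones of a Cb dominant ninth chord (Cb–Eb–Gb–Bbb–Db), making Cb the root.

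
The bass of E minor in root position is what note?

E

The root of E minor (E–G–B) is E; that is the bass in root position.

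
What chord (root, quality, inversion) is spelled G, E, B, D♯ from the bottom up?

E minor-major seventh, first inversion

Reducing to letter names: G, E, B, D#. These stack in thirds as E–G–B–D# — an E minor-major seventh chord.
With the third (G) in the bass, the chord is in first inversion (figured bass 6/5).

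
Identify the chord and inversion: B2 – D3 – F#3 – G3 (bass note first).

The distinct note names are B, D, F#, G. Stacked in thirds they read G–B–D–F#, which is a major seventh chord on G.
B is the third of G major seventh; third in the bass means first inversion (figured bass 6/5).

G major seventh, first inversion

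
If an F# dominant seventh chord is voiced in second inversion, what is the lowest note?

C#

The fifth of F# dominant seventh (F#–A#–C#–E) is C#; that is the bass in second inversion.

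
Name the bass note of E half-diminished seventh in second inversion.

Bb

In second inversion the fifth is lowest. For E half-diminished seventh (E–G–Bb–D) that is Bb.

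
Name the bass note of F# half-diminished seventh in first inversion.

A

F# half-diminished seventh is F#–A–C–E. First inversion places the third in the bass: A.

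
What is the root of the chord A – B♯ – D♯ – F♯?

A, B#, D#, F# are the tones of a B# diminished seventh chord (B#–D#–F#–A), making B# the root.

B#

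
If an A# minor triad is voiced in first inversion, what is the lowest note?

The third of A# minor (A#–C#–E#) is C#; that is the bass in first inversion.

C#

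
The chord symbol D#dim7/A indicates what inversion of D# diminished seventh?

second inversion

D#dim7/A means D# diminished seventh with A in the bass. A is the fifth of D# diminished seventh (D#–F#–A–C), so this is second inversion.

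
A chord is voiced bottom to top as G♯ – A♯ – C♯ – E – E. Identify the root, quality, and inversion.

A# half-diminished seventh, third inversion

The distinct note names are G#, A#, C#, E. Stacked in thirds they read A#–C#–E–G#, which is a half-diminished seventh chord on A#.
With the seventh (G#) in the bass, the chord is in third inversion (figured bass 4/2).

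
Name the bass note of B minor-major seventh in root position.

The root of B minor-major seventh (B–D–F#–A#) is B; that is the bass in root position.

B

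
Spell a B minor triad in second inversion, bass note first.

F#, B, D

The chord tones are B–D–F#. With the fifth (F#) lowest for second inversion: F#, B, D.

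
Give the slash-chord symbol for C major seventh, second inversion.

Cmaj7/G

Second inversion of C major seventh has the fifth (G) in the bass. As a slash chord: Cmaj7/G.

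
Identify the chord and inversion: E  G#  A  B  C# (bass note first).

A major ninth, second inversion

The distinct note names are E, G#, A, B, C#. Stacked in thirds they read A–C#–E–G#–B, which is a major ninth chord on A.
With the fifth (E) in the bass, the chord is in second inversion.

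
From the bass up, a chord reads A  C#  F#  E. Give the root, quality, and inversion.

F# minor seventh, first inversion

The pitch classes A, C#, F#, E arrange in thirds as F#–A–C#–E: an F# minor seventh chord.
The lowest note is A, the third of the chord, so this is first inversion (figured bass 6/5).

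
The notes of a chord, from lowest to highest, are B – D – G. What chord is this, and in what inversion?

G major, first inversion

Reducing to letter names: B, D, G. These stack in thirds as G–B–D — a G major triad.
The lowest note is B, the third of the chord, so this is first inversion (figured bass 6).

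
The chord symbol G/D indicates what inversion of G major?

second inversion

G/D means G major with D in the bass. D is the fifth of G major (G–B–D), so this is second inversion.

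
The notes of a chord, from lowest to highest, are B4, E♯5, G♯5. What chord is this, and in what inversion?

The pitch classes B, E#, G# arrange in thirds as E#–G#–B: an E# diminished triad.
B is the fifth of E# diminished; fifth in the bass means second inversion (figured bass 6/4).

E# diminished, second inversion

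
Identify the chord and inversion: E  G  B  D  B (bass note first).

The distinct note names are E, G, B, D. Stacked in thirds they read E–G–B–D, which is a minor seventh chord on E.
With the root (E) in the bass, the chord is in root position (figured bass 7).

E minor seventh, root position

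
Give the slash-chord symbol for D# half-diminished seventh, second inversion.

D#ø7/A

Second inversion of D# half-diminished seventh has the fifth (A) in the bass. As a slash chord: D#ø7/A.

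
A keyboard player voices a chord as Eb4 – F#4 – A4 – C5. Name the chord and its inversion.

F# diminished seventh, third inversion

The distinct note names are Eb, F#, A, C. Stacked in thirds they read F#–A–C–Eb, which is a diminished seventh chord on F#.
Eb is the seventh of F# diminished seventh; seventh in the bass means third inversion (figured bass 4/2).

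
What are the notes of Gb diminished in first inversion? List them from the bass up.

Bbb, Dbb, Gb

The chord tones are Gb–Bbb–Dbb. With the third (Bbb) lowest for first inversion: Bbb, Dbb, Gb.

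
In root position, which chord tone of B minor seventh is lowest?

The root of B minor seventh (B–D–F#–A) is B; that is the bass in root position.

B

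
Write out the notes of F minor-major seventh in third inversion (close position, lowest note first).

E, F, Ab, C

F minor-major seventh is F–Ab–C–E. Third inversion puts the seventh (E) in the bass, with the remaining tones above: E, F, Ab, C.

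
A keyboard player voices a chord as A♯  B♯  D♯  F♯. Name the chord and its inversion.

The pitch classes A#, B#, D#, F# arrange in thirds as B#–D#–F#–A#: a B# half-diminished seventh chord.
With the seventh (A#) in the bass, the chord is in third inversion (figured bass 4/2).

B# half-diminished seventh, third inversion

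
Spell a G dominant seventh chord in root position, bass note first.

The chord tones are G–B–D–F. With the root (G) lowest for root position: G, B, D, F.

G, B, D, F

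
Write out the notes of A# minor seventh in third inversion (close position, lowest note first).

G#, A#, C#, E#

The chord tones are A#–C#–E#–G#. With the seventh (G#) lowest for third inversion: G#, A#, C#, E#.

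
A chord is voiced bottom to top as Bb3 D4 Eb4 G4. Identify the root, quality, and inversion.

Eb major seventh, second inversion

The pitch classes Bb, D, Eb, G arrange in thirds as Eb–G–Bb–D: an Eb major seventh chord.
With the fifth (Bb) in the bass, the chord is in second inversion (figured bass 4/3).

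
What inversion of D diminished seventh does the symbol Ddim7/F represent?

Ddim7/F means D diminished seventh with F in the bass. F is the third of D diminished seventh (D–F–Ab–Cb), so this is first inversion.

first inversion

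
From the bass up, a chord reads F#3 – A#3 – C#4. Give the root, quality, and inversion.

Reducing to letter names: F#, A#, C#. These stack in thirds as F#–A#–C# — an F# major triad.
With the root (F#) in the bass, the chord is in root position (figured bass 5/3).

F# major, root position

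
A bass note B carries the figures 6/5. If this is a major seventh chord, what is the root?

The figures 6/5 mean the third of the chord is in the bass. If B is the third of a major seventh chord, the root is G (chord tones G–B–D–F#).

G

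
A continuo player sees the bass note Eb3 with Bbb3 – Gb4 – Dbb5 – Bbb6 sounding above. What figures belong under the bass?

The notes Eb, Bbb, Gb, Dbb stack in thirds as Eb–Gb–Bbb–Dbb — an Eb diminished seventh chord. The bass Eb is the root, so this is root position: figured 7.

7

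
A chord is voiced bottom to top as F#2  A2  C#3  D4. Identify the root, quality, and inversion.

The pitch classes F#, A, C#, D arrange in thirds as D–F#–A–C#: a D major seventh chord.
The lowest note is F#, the third of the chord, so this is first inversion (figured bass 6/5).

D major seventh, first inversion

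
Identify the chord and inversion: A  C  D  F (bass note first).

D minor seventh, second inversion

The distinct note names are A, C, D, F. Stacked in thirds they read D–F–A–C, which is a minor seventh chord on D.
The lowest note is A, the fifth of the chord, so this is second inversion (figured bass 4/3).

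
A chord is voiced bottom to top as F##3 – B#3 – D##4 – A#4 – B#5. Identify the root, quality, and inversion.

Reducing to letter names: F##, B#, D##, A#. These stack in thirds as B#–D##–F##–A# — a B# dominant seventh chord.
F## is the fifth of B# dominant seventh; fifth in the bass means second inversion (figured bass 4/3).

B# dominant seventh, second inversion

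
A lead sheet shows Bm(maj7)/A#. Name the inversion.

Bm(maj7)/A# means B minor-major seventh with A# in the bass. A# is the seventh of B minor-major seventh (B–D–F#–A#), so this is third inversion.

third inversion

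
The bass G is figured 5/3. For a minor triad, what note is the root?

The figures 5/3 mean the root of the chord is in the bass. If G is the root of a minor triad, the root is G (chord tones G–Bb–D).

G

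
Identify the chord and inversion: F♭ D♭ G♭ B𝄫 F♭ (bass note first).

The pitch classes Fb, Db, Gb, Bbb arrange in thirds as Gb–Bbb–Db–Fb: a Gb minor seventh chord.
With the seventh (Fb) in the bass, the chord is in third inversion (figured bass 4/2).

Gb minor seventh, third inversion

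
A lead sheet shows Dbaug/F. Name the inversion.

Dbaug/F means Db augmented with F in the bass. F is the third of Db augmented (Db–F–A), so this is first inversion.

first inversion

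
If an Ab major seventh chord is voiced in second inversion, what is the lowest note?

Eb

Ab major seventh is Ab–C–Eb–G. Second inversion places the fifth in the bass: Eb.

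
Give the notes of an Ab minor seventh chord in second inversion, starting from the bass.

Ab minor seventh is Ab–Cb–Eb–Gb. Second inversion puts the fifth (Eb) in the bass, with the remaining tones above: Eb, Gb, Ab, Cb.

Eb, Gb, Ab, Cb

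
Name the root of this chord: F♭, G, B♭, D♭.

G

Fb, G, Bb, Db are the tones of a G diminished seventh chord (G–Bb–Db–Fb), making G the root.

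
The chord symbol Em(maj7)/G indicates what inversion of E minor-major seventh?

Em(maj7)/G means E minor-major seventh with G in the bass. G is the third of E minor-major seventh (E–G–B–D#), so this is first inversion.

first inversion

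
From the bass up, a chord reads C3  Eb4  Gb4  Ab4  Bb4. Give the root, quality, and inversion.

The distinct note names are C, Eb, Gb, Ab, Bb. Stacked in thirds they read Ab–C–Eb–Gb–Bb, which is a dominant ninth chord on Ab.
C is the third of Ab dominant ninth; third in the bass means first inversion.

Ab dominant ninth, first inversion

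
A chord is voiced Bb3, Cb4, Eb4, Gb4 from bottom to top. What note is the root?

The distinct letter names are Bb, Cb, Eb, Gb. Arranged as a stack of thirds they read Cb–Eb–Gb–Bb, so Cb is the root (a Cb major seventh chord).

Cb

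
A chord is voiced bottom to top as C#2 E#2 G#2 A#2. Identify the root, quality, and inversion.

A# minor seventh, first inversion

Reducing to letter names: C#, E#, G#, A#. These stack in thirds as A#–C#–E#–G# — an A# minor seventh chord.
The lowest note is C#, the third of the chord, so this is first inversion (figured bass 6/5).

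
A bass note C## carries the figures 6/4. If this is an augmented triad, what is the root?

The figures 6/4 mean the fifth of the chord is in the bass. If C## is the fifth of an augmented triad, the root is F# (chord tones F#–A#–C##).

F#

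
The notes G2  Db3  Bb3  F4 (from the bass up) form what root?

Reordering G, Db, Bb, F into stacked thirds gives G–Bb–Db–F; the bottom of that stack, G, is the root.

G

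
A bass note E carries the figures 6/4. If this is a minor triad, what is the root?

A

The figures 6/4 mean the fifth of the chord is in the bass. If E is the fifth of a minor triad, the root is A (chord tones A–C–E).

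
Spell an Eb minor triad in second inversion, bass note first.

Bb, Eb, Gb

Eb minor is Eb–Gb–Bb. Second inversion puts the fifth (Bb) in the bass, with the remaining tones above: Bb, Eb, Gb.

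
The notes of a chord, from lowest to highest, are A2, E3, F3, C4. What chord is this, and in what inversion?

The pitch classes A, E, F, C arrange in thirds as F–A–C–E: an F major seventh chord.
The lowest note is A, the third of the chord, so this is first inversion (figured bass 6/5).

F major seventh, first inversion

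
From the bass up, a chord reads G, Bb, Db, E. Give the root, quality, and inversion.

E diminished seventh, first inversion

The distinct note names are G, Bb, Db, E. Stacked in thirds they read E–G–Bb–Db, which is a diminished seventh chord on E.
G is the third of E diminished seventh; third in the bass means first inversion (figured bass 6/5).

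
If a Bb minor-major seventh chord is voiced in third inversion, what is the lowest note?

A

The seventh of Bb minor-major seventh (Bb–Db–F–A) is A; that is the bass in third inversion.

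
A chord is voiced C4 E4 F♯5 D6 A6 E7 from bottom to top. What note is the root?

D

Reordering C, E, F#, D, A into stacked thirds gives D–F#–A–C–E; the bottom of that stack, D, is the root.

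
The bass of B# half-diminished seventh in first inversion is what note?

B# half-diminished seventh is B#–D#–F#–A#. First inversion places the third in the bass: D#.

D#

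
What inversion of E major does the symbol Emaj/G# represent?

Emaj/G# means E major with G# in the bass. G# is the third of E major (E–G#–B), so this is first inversion.

first inversion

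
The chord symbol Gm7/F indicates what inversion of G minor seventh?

third inversion

Gm7/F means G minor seventh with F in the bass. F is the seventh of G minor seventh (G–Bb–D–F), so this is third inversion.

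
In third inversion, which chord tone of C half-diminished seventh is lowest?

Bb

The seventh of C half-diminished seventh (C–Eb–Gb–Bb) is Bb; that is the bass in third inversion.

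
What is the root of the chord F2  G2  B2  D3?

F, G, B, D are the tones of a G dominant seventh chord (G–B–D–F), making G the root.

G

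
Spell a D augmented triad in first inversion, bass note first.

D augmented is D–F#–A#. First inversion puts the third (F#) in the bass, with the remaining tones above: F#, A#, D.

F#, A#, D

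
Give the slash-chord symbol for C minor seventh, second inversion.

Second inversion of C minor seventh has the fifth (G) in the bass. As a slash chord: Cm7/G.

Cm7/G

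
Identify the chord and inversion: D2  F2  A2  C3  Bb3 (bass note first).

Bb major ninth, first inversion

The distinct note names are D, F, A, C, Bb. Stacked in thirds they read Bb–D–F–A–C, which is a major ninth chord on Bb.
The lowest note is D, the third of the chord, so this is first inversion.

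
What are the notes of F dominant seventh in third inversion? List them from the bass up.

Eb, F, A, C

The chord tones are F–A–C–Eb. With the seventh (Eb) lowest for third inversion: Eb, F, A, C.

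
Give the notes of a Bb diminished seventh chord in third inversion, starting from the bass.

Abb, Bb, Db, Fb

Bb diminished seventh is Bb–Db–Fb–Abb. Third inversion puts the seventh (Abb) in the bass, with the remaining tones above: Abb, Bb, Db, Fb.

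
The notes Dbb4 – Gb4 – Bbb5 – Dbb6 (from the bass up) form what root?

The distinct letter names are Dbb, Gb, Bbb. Arranged as a stack of thirds they read Gb–Bbb–Dbb, so Gb is the root (a Gb diminished triad).

Gb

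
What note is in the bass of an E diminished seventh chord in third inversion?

E diminished seventh is E–G–Bb–Db. Third inversion places the seventh in the bass: Db.

Db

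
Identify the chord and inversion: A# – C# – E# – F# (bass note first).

Reducing to letter names: A#, C#, E#, F#. These stack in thirds as F#–A#–C#–E# — an F# major seventh chord.
The lowest note is A#, the third of the chord, so this is first inversion (figured bass 6/5).

F# major seventh, first inversion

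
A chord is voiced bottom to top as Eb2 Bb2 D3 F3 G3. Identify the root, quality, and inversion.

Eb major ninth, root position

Reducing to letter names: Eb, Bb, D, F, G. These stack in thirds as Eb–G–Bb–D–F — an Eb major ninth chord.
Eb is the root of Eb major ninth; root in the bass means root position.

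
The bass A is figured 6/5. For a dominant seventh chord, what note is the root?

F

The figures 6/5 mean the third of the chord is in the bass. If A is the third of a dominant seventh chord, the root is F (chord tones F–A–C–Eb).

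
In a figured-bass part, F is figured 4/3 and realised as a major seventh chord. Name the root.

The figures 4/3 mean the fifth of the chord is in the bass. If F is the fifth of a major seventh chord, the root is Bb (chord tones Bb–D–F–A).

Bb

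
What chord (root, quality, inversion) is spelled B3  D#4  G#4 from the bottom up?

The distinct note names are B, D#, G#. Stacked in thirds they read G#–B–D#, which is a minor triad on G#.
B is the third of G# minor; third in the bass means first inversion (figured bass 6).

G# minor, first inversion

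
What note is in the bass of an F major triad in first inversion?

A

F major is F–A–C. First inversion places the third in the bass: A.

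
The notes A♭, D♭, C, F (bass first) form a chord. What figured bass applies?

4/3

The notes Ab, Db, C, F stack in thirds as Db–F–Ab–C — a Db major seventh chord. The bass Ab is the fifth, so this is second inversion: figured 4/3.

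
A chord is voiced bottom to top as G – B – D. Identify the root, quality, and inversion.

G major, root position

Reducing to letter names: G, B, D. These stack in thirds as G–B–D — a G major triad.
The lowest note is G, the root of the chord, so this is root position (figured bass 5/3).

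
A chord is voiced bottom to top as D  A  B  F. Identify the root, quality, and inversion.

The distinct note names are D, A, B, F. Stacked in thirds they read B–D–F–A, which is a half-diminished seventh chord on B.
D is the third of B half-diminished seventh; third in the bass means first inversion (figured bass 6/5).

B half-diminished seventh, first inversion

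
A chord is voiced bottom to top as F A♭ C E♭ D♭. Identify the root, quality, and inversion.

Db major ninth, first inversion

The distinct note names are F, Ab, C, Eb, Db. Stacked in thirds they read Db–F–Ab–C–Eb, which is a major ninth chord on Db.
The lowest note is F, the third of the chord, so this is first inversion.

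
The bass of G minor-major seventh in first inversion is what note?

Bb

G minor-major seventh is G–Bb–D–F#. First inversion places the third in the bass: Bb.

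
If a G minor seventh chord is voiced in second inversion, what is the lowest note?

D

In second inversion the fifth is lowest. For G minor seventh (G–Bb–D–F) that is D.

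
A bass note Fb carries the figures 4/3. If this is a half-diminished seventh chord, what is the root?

The figures 4/3 mean the fifth of the chord is in the bass. If Fb is the fifth of a half-diminished seventh chord, the root is Bb (chord tones Bb–Db–Fb–Ab).

Bb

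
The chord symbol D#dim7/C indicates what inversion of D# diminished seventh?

D#dim7/C means D# diminished seventh with C in the bass. C is the seventh of D# diminished seventh (D#–F#–A–C), so this is third inversion.

third inversion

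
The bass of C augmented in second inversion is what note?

G#

C augmented is C–E–G#. Second inversion places the fifth in the bass: G#.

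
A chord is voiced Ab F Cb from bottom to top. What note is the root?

F

Reordering Ab, F, Cb into stacked thirds gives F–Ab–Cb; the bottom of that stack, F, is the root.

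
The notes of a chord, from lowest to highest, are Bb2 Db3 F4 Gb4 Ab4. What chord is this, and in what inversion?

Gb major ninth, first inversion

The pitch classes Bb, Db, F, Gb, Ab arrange in thirds as Gb–Bb–Db–F–Ab: a Gb major ninth chord.
Bb is the third of Gb major ninth; third in the bass means first inversion.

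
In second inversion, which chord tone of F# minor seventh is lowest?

C#

F# minor seventh is F#–A–C#–E. Second inversion places the fifth in the bass: C#.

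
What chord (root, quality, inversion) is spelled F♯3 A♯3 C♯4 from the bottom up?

The distinct note names are F#, A#, C#. Stacked in thirds they read F#–A#–C#, which is a major triad on F#.
With the root (F#) in the bass, the chord is in root position (figured bass 5/3).

F# major, root position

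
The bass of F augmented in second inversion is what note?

The fifth of F augmented (F–A–C#) is C#; that is the bass in second inversion.

C#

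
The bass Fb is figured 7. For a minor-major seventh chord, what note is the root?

Fb

The figures 7 mean the root of the chord is in the bass. If Fb is the root of a minor-major seventh chord, the root is Fb (chord tones Fb–Abb–Cb–Eb).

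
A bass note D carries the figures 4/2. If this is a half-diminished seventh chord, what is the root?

The figures 4/2 mean the seventh of the chord is in the bass. If D is the seventh of a half-diminished seventh chord, the root is E (chord tones E–G–Bb–D).

E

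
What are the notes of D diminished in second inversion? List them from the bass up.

The chord tones are D–F–Ab. With the fifth (Ab) lowest for second inversion: Ab, D, F.

Ab, D, F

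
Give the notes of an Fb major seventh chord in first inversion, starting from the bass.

Ab, Cb, Eb, Fb

The chord tones are Fb–Ab–Cb–Eb. With the third (Ab) lowest for first inversion: Ab, Cb, Eb, Fb.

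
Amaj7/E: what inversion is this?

second inversion

Amaj7/E means A major seventh with E in the bass. E is the fifth of A major seventh (A–C#–E–G#), so this is second inversion.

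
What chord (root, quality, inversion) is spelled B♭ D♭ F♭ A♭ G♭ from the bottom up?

Gb dominant ninth, first inversion

The distinct note names are Bb, Db, Fb, Ab, Gb. Stacked in thirds they read Gb–Bb–Db–Fb–Ab, which is a dominant ninth chord on Gb.
Bb is the third of Gb dominant ninth; third in the bass means first inversion.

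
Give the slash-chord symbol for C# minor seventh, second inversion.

Second inversion of C# minor seventh has the fifth (G#) in the bass. As a slash chord: C#m7/G#.

C#m7/G#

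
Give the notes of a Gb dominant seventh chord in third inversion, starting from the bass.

Fb, Gb, Bb, Db

The chord tones are Gb–Bb–Db–Fb. With the seventh (Fb) lowest for third inversion: Fb, Gb, Bb, Db.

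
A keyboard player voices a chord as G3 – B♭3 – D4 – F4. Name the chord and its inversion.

The pitch classes G, Bb, D, F arrange in thirds as G–Bb–D–F: a G minor seventh chord.
The lowest note is G, the root of the chord, so this is root position (figured bass 7).

G minor seventh, root position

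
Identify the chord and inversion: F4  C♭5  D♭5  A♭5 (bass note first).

Db dominant seventh, first inversion

The distinct note names are F, Cb, Db, Ab. Stacked in thirds they read Db–F–Ab–Cb, which is a dominant seventh chord on Db.
With the third (F) in the bass, the chord is in first inversion (figured bass 6/5).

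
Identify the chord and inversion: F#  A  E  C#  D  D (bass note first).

D major ninth, first inversion

The distinct note names are F#, A, E, C#, D. Stacked in thirds they read D–F#–A–C#–E, which is a major ninth chord on D.
The lowest note is F#, the third of the chord, so this is first inversion.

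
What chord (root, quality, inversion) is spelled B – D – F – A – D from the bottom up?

B half-diminished seventh, root position

The pitch classes B, D, F, A arrange in thirds as B–D–F–A: a B half-diminished seventh chord.
The lowest note is B, the root of the chord, so this is root position (figured bass 7).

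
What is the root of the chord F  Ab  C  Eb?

F

Reordering F, Ab, C, Eb into stacked thirds gives F–Ab–C–Eb; the bottom of that stack, F, is the root.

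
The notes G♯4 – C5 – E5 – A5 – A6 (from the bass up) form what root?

Reordering G#, C, E, A into stacked thirds gives A–C–E–G#; the bottom of that stack, A, is the root.

A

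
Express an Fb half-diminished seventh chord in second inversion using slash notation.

Second inversion of Fb half-diminished seventh has the fifth (Cbb) in the bass. As a slash chord: Fbø7/Cbb.

Fbø7/Cbb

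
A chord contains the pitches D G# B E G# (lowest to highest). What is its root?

E

The distinct letter names are D, G#, B, E. Arranged as a stack of thirds they read E–G#–B–D, so E is the root (an E dominant seventh chord).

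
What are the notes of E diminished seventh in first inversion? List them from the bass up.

G, Bb, Db, E

Spelling E diminished seventh: E–G–Bb–Db. In first inversion the third is bass, giving G, Bb, Db, E from the bottom.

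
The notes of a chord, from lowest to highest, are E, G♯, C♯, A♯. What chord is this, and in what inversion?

A# half-diminished seventh, second inversion

The pitch classes E, G#, C#, A# arrange in thirds as A#–C#–E–G#: an A# half-diminished seventh chord.
The lowest note is E, the fifth of the chord, so this is second inversion (figured bass 4/3).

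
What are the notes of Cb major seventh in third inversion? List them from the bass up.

Bb, Cb, Eb, Gb

Cb major seventh is Cb–Eb–Gb–Bb. Third inversion puts the seventh (Bb) in the bass, with the remaining tones above: Bb, Cb, Eb, Gb.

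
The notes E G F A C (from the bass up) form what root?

Reordering E, G, F, A, C into stacked thirds gives F–A–C–E–G; the bottom of that stack, F, is the root.

F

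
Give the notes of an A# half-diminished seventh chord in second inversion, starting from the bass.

A# half-diminished seventh is A#–C#–E–G#. Second inversion puts the fifth (E) in the bass, with the remaining tones above: E, G#, A#, C#.

E, G#, A#, C#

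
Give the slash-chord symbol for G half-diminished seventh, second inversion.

Second inversion of G half-diminished seventh has the fifth (Db) in the bass. As a slash chord: Gø7/Db.

Gø7/Db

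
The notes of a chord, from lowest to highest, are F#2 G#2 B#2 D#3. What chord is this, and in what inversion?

G# dominant seventh, third inversion

Reducing to letter names: F#, G#, B#, D#. These stack in thirds as G#–B#–D#–F# — a G# dominant seventh chord.
The lowest note is F#, the seventh of the chord, so this is third inversion (figured bass 4/2).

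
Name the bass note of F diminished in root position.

F

The root of F diminished (F–Ab–Cb) is F; that is the bass in root position.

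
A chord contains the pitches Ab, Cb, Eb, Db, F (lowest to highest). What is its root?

Db

The distinct letter names are Ab, Cb, Eb, Db, F. Arranged as a stack of thirds they read Db–F–Ab–Cb–Eb, so Db is the root (a Db dominant ninth chord).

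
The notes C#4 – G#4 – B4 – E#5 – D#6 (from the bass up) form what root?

C#

C#, G#, B, E#, D# are the tones of a C# dominant ninth chord (C#–E#–G#–B–D#), making C# the root.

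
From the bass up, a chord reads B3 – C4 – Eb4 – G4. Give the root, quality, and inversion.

C minor-major seventh, third inversion

The distinct note names are B, C, Eb, G. Stacked in thirds they read C–Eb–G–B, which is a minor-major seventh chord on C.
With the seventh (B) in the bass, the chord is in third inversion (figured bass 4/2).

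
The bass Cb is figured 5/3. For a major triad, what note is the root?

Cb

The figures 5/3 mean the root of the chord is in the bass. If Cb is the root of a major triad, the root is Cb (chord tones Cb–Eb–Gb).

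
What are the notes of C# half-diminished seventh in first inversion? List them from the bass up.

E, G, B, C#

Spelling C# half-diminished seventh: C#–E–G–B. In first inversion the third is bass, giving E, G, B, C# from the bottom.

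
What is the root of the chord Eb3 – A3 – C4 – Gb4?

Reordering Eb, A, C, Gb into stacked thirds gives A–C–Eb–Gb; the bottom of that stack, A, is the root.

A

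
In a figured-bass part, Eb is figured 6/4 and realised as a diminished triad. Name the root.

A

The figures 6/4 mean the fifth of the chord is in the bass. If Eb is the fifth of a diminished triad, the root is A (chord tones A–C–Eb).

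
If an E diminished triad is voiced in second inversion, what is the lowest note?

Bb

E diminished is E–G–Bb. Second inversion places the fifth in the bass: Bb.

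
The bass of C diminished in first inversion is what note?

Eb

The third of C diminished (C–Eb–Gb) is Eb; that is the bass in first inversion.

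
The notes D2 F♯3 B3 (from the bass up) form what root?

B

The distinct letter names are D, F#, B. Arranged as a stack of thirds they read B–D–F#, so B is the root (a B minor triad).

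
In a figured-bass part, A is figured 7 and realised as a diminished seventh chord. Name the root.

A

The figures 7 mean the root of the chord is in the bass. If A is the root of a diminished seventh chord, the root is A (chord tones A–C–Eb–Gb).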